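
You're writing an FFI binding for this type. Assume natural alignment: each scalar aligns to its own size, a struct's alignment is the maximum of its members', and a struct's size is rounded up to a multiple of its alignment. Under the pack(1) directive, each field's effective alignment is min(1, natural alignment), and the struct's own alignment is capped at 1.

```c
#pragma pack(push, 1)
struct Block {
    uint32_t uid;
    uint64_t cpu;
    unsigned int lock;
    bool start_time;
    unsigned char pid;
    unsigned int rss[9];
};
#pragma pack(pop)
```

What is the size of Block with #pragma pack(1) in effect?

54

uid at 0 (size 4, align 1) → ends 4
cpu at 4 (size 8, align 1) → ends 12
lock at 12 (size 4, align 1) → ends 16
start_time at 16 (size 1, align 1) → ends 17
pid at 17 (size 1, align 1) → ends 18
rss at 18 (size 36, align 1) → ends 54
total 54 bytes, alignment 1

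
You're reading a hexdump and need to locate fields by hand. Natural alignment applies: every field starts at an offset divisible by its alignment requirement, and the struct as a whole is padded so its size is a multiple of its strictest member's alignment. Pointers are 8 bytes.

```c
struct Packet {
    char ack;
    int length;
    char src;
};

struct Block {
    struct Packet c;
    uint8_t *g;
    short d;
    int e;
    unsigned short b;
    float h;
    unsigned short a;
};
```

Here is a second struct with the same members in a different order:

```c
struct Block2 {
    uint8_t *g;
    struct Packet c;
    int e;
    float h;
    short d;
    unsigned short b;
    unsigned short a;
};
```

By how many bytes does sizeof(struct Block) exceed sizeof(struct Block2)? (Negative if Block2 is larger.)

8

Packet: @0: ack [1B, align 1] → 1; +3 pad (align 4); @4: length [4B, align 4] → 8; @8: src [1B, align 1] → 9; +3 tail pad (align 4); size 12, align 4
@0: c [12B, align 4] → 12
+4 pad (align 8)
@16: g [8B, align 8] → 24
@24: d [2B, align 2] → 26
+2 pad (align 4)
@28: e [4B, align 4] → 32
@32: b [2B, align 2] → 34
+2 pad (align 4)
@36: h [4B, align 4] → 40
@40: a [2B, align 2] → 42
+6 tail pad (align 8)
size 48, align 8
— Block2 —
@0: g [8B, align 8] → 8
@8: c [12B, align 4] → 20
@20: e [4B, align 4] → 24
@24: h [4B, align 4] → 28
@28: d [2B, align 2] → 30
@30: b [2B, align 2] → 32
@32: a [2B, align 2] → 34
+6 tail pad (align 8)
size 40, align 8
48 − 40 = 8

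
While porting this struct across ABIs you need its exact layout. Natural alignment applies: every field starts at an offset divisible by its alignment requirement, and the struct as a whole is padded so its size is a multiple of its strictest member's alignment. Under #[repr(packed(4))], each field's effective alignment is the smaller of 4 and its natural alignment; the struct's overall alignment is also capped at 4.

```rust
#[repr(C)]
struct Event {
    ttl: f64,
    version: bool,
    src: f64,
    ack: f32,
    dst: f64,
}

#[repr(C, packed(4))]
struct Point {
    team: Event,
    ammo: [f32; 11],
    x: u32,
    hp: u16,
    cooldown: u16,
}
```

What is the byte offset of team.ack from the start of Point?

24

Event: @0: ttl [8B, align 8] → 8; @8: version [1B, align 1] → 9; +7 pad (align 8); @16: src [8B, align 8] → 24; @24: ack [4B, align 4] → 28; +4 pad (align 8); @32: dst [8B, align 8] → 40; size 40, align 8
@0: team [40B, align 4] → 40
within Event: ack at 24
0 + 24 = 24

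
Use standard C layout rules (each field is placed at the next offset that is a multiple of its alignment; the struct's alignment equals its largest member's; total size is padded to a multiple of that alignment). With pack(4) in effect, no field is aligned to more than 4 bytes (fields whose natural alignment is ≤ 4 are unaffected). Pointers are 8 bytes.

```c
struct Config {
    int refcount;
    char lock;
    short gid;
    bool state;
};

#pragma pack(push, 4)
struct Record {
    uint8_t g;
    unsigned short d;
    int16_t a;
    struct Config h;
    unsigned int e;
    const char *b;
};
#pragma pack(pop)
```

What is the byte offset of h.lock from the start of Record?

Config: refcount at 0 (size 4, align 4) → ends 4; lock at 4 (size 1, align 1) → ends 5; pad 1 to align 2 for gid; gid at 6 (size 2, align 2) → ends 8; state at 8 (size 1, align 1) → ends 9; tail pad 3 to reach multiple of 4; total 12 bytes, alignment 4
g at 0 (size 1, align 1) → ends 1
pad 1 to align 2 for d
d at 2 (size 2, align 2) → ends 4
a at 4 (size 2, align 2) → ends 6
pad 2 to align 4 for h
h at 8 (size 12, align 4) → ends 20
within Config: lock at 4
8 + 4 = 12

12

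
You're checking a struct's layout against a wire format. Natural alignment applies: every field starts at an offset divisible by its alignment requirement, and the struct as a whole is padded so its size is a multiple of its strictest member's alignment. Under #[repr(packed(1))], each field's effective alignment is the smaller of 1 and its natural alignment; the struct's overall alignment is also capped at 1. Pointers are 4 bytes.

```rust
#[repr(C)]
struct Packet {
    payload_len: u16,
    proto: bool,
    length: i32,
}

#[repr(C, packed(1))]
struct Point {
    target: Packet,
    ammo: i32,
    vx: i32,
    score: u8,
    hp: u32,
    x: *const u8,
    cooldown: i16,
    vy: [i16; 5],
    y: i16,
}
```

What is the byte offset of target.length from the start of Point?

Packet: 0..2  payload_len  (2B, 2-aligned); 2..3  proto  (1B, 1-aligned); 3..4  -- padding (1B); 4..8  length  (4B, 4-aligned); sizeof = 8, alignof = 4
0..8  target  (8B, 1-aligned)
within Packet: length at 4
0 + 4 = 4

4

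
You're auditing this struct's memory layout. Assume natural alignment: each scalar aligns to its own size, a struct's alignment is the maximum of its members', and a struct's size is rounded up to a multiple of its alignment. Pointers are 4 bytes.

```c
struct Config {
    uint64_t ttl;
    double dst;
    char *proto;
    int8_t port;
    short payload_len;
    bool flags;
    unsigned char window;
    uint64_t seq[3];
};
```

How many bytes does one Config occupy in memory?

@0: ttl [8B, align 8] → 8
@8: dst [8B, align 8] → 16
@16: proto [4B, align 4] → 20
@20: port [1B, align 1] → 21
+1 pad (align 2)
@22: payload_len [2B, align 2] → 24
@24: flags [1B, align 1] → 25
@25: window [1B, align 1] → 26
+6 pad (align 8)
@32: seq [24B, align 8] → 56
size 56, align 8

56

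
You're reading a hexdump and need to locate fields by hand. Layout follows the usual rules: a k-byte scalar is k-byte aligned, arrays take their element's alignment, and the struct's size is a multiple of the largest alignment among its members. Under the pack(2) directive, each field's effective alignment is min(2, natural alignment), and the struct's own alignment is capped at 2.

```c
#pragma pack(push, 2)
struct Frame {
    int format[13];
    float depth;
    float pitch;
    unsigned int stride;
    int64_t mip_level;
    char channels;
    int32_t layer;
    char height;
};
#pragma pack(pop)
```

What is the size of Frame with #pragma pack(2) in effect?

format at 0 (size 52, align 2) → ends 52
depth at 52 (size 4, align 2) → ends 56
pitch at 56 (size 4, align 2) → ends 60
stride at 60 (size 4, align 2) → ends 64
mip_level at 64 (size 8, align 2) → ends 72
channels at 72 (size 1, align 1) → ends 73
pad 1 to align 2 for layer
layer at 74 (size 4, align 2) → ends 78
height at 78 (size 1, align 1) → ends 79
tail pad 1 to reach multiple of 2
total 80 bytes, alignment 2

80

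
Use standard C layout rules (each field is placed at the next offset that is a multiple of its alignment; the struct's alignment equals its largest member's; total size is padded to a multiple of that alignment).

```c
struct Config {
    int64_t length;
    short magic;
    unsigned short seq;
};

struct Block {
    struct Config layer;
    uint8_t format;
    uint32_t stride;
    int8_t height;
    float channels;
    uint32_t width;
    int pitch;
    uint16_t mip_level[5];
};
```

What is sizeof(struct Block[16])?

896

Config: @0: length [8B, align 8] → 8; @8: magic [2B, align 2] → 10; @10: seq [2B, align 2] → 12; +4 tail pad (align 8); size 16, align 8
@0: layer [16B, align 8] → 16
@16: format [1B, align 1] → 17
+3 pad (align 4)
@20: stride [4B, align 4] → 24
@24: height [1B, align 1] → 25
+3 pad (align 4)
@28: channels [4B, align 4] → 32
@32: width [4B, align 4] → 36
@36: pitch [4B, align 4] → 40
@40: mip_level [10B, align 2] → 50
+6 tail pad (align 8)
size 56, align 8
array of 16: 16 × 56 = 896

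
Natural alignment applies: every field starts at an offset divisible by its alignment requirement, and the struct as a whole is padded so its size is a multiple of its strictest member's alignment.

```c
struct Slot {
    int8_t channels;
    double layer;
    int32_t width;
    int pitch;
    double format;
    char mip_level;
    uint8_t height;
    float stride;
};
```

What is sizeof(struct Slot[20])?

0..1  channels  (1B, 1-aligned)
1..8  -- padding (7B)
8..16  layer  (8B, 8-aligned)
16..20  width  (4B, 4-aligned)
20..24  pitch  (4B, 4-aligned)
24..32  format  (8B, 8-aligned)
32..33  mip_level  (1B, 1-aligned)
33..34  height  (1B, 1-aligned)
34..36  -- padding (2B)
36..40  stride  (4B, 4-aligned)
sizeof = 40, alignof = 8
array of 20: 20 × 40 = 800

800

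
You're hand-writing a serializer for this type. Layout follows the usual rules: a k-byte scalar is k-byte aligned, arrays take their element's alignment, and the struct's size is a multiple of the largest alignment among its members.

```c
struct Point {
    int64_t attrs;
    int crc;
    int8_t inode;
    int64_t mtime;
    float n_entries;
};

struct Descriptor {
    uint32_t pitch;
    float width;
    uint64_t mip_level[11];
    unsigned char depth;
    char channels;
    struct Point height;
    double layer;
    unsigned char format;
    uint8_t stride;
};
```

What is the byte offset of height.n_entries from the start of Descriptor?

128

Point: attrs at 0 (size 8, align 8) → ends 8; crc at 8 (size 4, align 4) → ends 12; inode at 12 (size 1, align 1) → ends 13; pad 3 to align 8 for mtime; mtime at 16 (size 8, align 8) → ends 24; n_entries at 24 (size 4, align 4) → ends 28; tail pad 4 to reach multiple of 8; total 32 bytes, alignment 8
pitch at 0 (size 4, align 4) → ends 4
width at 4 (size 4, align 4) → ends 8
mip_level at 8 (size 88, align 8) → ends 96
depth at 96 (size 1, align 1) → ends 97
channels at 97 (size 1, align 1) → ends 98
pad 6 to align 8 for height
height at 104 (size 32, align 8) → ends 136
within Point: n_entries at 24
104 + 24 = 128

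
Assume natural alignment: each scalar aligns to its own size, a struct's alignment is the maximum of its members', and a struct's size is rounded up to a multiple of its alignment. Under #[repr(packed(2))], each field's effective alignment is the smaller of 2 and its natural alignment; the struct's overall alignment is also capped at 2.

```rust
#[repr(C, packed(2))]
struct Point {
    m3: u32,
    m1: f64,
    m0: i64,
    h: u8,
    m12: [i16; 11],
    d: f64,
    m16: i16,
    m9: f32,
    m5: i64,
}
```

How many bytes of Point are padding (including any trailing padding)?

1

@0: m3 [4B, align 2] → 4
@4: m1 [8B, align 2] → 12
@12: m0 [8B, align 2] → 20
@20: h [1B, align 1] → 21
+1 pad (align 2)
@22: m12 [22B, align 2] → 44
@44: d [8B, align 2] → 52
@52: m16 [2B, align 2] → 54
@54: m9 [4B, align 2] → 58
@58: m5 [8B, align 2] → 66
size 66, align 2
data bytes 65, size 66 → padding 1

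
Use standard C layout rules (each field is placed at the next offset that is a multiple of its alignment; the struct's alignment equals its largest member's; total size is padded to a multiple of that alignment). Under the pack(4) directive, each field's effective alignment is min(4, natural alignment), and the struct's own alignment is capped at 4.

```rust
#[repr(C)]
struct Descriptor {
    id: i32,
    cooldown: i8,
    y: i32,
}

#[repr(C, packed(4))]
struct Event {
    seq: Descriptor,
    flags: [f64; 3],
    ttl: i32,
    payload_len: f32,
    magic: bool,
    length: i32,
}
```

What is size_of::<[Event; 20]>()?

Descriptor: 0..4  id  (4B, 4-aligned); 4..5  cooldown  (1B, 1-aligned); 5..8  -- padding (3B); 8..12  y  (4B, 4-aligned); sizeof = 12, alignof = 4
0..12  seq  (12B, 4-aligned)
12..36  flags  (24B, 4-aligned)
36..40  ttl  (4B, 4-aligned)
40..44  payload_len  (4B, 4-aligned)
44..45  magic  (1B, 1-aligned)
45..48  -- padding (3B)
48..52  length  (4B, 4-aligned)
sizeof = 52, alignof = 4
array of 20: 20 × 52 = 1040

1040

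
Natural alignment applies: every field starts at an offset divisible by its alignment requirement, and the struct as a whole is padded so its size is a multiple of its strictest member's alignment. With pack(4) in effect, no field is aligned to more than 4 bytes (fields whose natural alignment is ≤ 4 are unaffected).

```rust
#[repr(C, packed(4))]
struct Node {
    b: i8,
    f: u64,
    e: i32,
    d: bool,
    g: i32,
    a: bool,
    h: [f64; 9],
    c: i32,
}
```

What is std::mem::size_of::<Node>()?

@0: b [1B, align 1] → 1
+3 pad (align 4)
@4: f [8B, align 4] → 12
@12: e [4B, align 4] → 16
@16: d [1B, align 1] → 17
+3 pad (align 4)
@20: g [4B, align 4] → 24
@24: a [1B, align 1] → 25
+3 pad (align 4)
@28: h [72B, align 4] → 100
@100: c [4B, align 4] → 104
size 104, align 4

104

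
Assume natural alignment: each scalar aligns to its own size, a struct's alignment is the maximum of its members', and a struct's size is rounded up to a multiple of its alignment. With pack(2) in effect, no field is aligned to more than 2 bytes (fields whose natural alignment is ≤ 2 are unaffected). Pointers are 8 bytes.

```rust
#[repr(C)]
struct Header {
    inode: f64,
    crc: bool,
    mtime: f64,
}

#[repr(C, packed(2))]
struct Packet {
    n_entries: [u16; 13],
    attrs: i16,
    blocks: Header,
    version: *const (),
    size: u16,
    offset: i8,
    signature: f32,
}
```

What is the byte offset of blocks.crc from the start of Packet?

36

Header: inode at 0 (size 8, align 8) → ends 8; crc at 8 (size 1, align 1) → ends 9; pad 7 to align 8 for mtime; mtime at 16 (size 8, align 8) → ends 24; total 24 bytes, alignment 8
n_entries at 0 (size 26, align 2) → ends 26
attrs at 26 (size 2, align 2) → ends 28
blocks at 28 (size 24, align 2) → ends 52
within Header: crc at 8
28 + 8 = 36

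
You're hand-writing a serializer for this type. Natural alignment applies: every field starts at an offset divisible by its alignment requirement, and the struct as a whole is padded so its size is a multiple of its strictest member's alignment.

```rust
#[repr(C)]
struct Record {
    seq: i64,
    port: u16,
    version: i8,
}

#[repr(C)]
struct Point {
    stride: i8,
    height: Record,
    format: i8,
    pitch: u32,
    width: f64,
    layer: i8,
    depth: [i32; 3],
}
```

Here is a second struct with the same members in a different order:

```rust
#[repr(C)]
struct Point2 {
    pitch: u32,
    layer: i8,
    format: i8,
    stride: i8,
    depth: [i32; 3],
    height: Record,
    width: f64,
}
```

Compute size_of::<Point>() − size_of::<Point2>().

Record: 0..8  seq  (8B, 8-aligned); 8..10  port  (2B, 2-aligned); 10..11  version  (1B, 1-aligned); 11..16  -- tail padding (5B); sizeof = 16, alignof = 8
0..1  stride  (1B, 1-aligned)
1..8  -- padding (7B)
8..24  height  (16B, 8-aligned)
24..25  format  (1B, 1-aligned)
25..28  -- padding (3B)
28..32  pitch  (4B, 4-aligned)
32..40  width  (8B, 8-aligned)
40..41  layer  (1B, 1-aligned)
41..44  -- padding (3B)
44..56  depth  (12B, 4-aligned)
sizeof = 56, alignof = 8
— Point2 —
0..4  pitch  (4B, 4-aligned)
4..5  layer  (1B, 1-aligned)
5..6  format  (1B, 1-aligned)
6..7  stride  (1B, 1-aligned)
7..8  -- padding (1B)
8..20  depth  (12B, 4-aligned)
20..24  -- padding (4B)
24..40  height  (16B, 8-aligned)
40..48  width  (8B, 8-aligned)
sizeof = 48, alignof = 8
56 − 48 = 8

8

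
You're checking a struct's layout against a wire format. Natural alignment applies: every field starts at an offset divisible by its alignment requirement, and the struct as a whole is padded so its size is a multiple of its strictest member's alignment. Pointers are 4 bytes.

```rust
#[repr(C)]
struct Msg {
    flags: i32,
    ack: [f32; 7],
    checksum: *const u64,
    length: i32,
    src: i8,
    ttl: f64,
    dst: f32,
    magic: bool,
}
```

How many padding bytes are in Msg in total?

flags at 0 (size 4, align 4) → ends 4
ack at 4 (size 28, align 4) → ends 32
checksum at 32 (size 4, align 4) → ends 36
length at 36 (size 4, align 4) → ends 40
src at 40 (size 1, align 1) → ends 41
pad 7 to align 8 for ttl
ttl at 48 (size 8, align 8) → ends 56
dst at 56 (size 4, align 4) → ends 60
magic at 60 (size 1, align 1) → ends 61
tail pad 3 to reach multiple of 8
total 64 bytes, alignment 8
data bytes 54, size 64 → padding 10

10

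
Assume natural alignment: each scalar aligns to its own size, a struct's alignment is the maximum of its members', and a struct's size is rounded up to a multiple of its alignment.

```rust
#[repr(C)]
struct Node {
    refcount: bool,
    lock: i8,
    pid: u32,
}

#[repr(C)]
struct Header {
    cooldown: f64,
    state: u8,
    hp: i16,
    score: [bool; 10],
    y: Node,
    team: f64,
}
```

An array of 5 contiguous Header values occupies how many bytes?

Node: refcount at 0 (size 1, align 1) → ends 1; lock at 1 (size 1, align 1) → ends 2; pad 2 to align 4 for pid; pid at 4 (size 4, align 4) → ends 8; total 8 bytes, alignment 4
cooldown at 0 (size 8, align 8) → ends 8
state at 8 (size 1, align 1) → ends 9
pad 1 to align 2 for hp
hp at 10 (size 2, align 2) → ends 12
score at 12 (size 10, align 1) → ends 22
pad 2 to align 4 for y
y at 24 (size 8, align 4) → ends 32
team at 32 (size 8, align 8) → ends 40
total 40 bytes, alignment 8
array of 5: 5 × 40 = 200

200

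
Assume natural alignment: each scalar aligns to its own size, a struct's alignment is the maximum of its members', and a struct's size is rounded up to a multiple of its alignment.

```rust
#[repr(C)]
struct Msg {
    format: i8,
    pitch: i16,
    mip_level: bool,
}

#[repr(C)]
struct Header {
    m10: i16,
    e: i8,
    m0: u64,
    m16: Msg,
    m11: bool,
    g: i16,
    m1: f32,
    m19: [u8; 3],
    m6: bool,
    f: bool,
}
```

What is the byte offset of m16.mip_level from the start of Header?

Msg: 0..1  format  (1B, 1-aligned); 1..2  -- padding (1B); 2..4  pitch  (2B, 2-aligned); 4..5  mip_level  (1B, 1-aligned); 5..6  -- tail padding (1B); sizeof = 6, alignof = 2
0..2  m10  (2B, 2-aligned)
2..3  e  (1B, 1-aligned)
3..8  -- padding (5B)
8..16  m0  (8B, 8-aligned)
16..22  m16  (6B, 2-aligned)
within Msg: mip_level at 4
16 + 4 = 20

20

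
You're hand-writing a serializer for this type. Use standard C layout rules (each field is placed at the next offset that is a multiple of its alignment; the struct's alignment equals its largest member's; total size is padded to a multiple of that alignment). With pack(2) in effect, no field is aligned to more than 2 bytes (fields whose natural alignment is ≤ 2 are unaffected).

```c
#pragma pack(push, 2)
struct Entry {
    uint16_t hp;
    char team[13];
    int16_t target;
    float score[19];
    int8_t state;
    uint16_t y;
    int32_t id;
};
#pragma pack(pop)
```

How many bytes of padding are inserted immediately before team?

0

@0: hp [2B, align 2] → 2
@2: team [13B, align 1] → 15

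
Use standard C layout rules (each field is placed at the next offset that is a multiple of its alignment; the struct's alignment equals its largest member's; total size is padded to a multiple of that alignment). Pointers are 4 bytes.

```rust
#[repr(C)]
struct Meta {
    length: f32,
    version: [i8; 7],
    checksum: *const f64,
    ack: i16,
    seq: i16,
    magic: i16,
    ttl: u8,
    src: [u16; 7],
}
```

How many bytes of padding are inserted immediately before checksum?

length at 0 (size 4, align 4) → ends 4
version at 4 (size 7, align 1) → ends 11
pad 1 to align 4 for checksum
checksum at 12 (size 4, align 4) → ends 16

1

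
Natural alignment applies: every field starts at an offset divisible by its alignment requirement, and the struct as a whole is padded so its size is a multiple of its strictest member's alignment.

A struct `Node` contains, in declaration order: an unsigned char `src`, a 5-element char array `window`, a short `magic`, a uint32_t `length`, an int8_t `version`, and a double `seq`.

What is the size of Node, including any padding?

24

src at 0 (size 1, align 1) → ends 1
window at 1 (size 5, align 1) → ends 6
magic at 6 (size 2, align 2) → ends 8
length at 8 (size 4, align 4) → ends 12
version at 12 (size 1, align 1) → ends 13
pad 3 to align 8 for seq
seq at 16 (size 8, align 8) → ends 24
total 24 bytes, alignment 8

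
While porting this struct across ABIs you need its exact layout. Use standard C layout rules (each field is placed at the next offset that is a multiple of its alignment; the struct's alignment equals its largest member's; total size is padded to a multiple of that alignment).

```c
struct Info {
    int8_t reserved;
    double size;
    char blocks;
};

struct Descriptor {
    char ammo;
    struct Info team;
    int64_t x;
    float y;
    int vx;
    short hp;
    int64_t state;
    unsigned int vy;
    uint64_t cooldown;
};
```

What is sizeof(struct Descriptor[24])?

1920

Info: @0: reserved [1B, align 1] → 1; +7 pad (align 8); @8: size [8B, align 8] → 16; @16: blocks [1B, align 1] → 17; +7 tail pad (align 8); size 24, align 8
@0: ammo [1B, align 1] → 1
+7 pad (align 8)
@8: team [24B, align 8] → 32
@32: x [8B, align 8] → 40
@40: y [4B, align 4] → 44
@44: vx [4B, align 4] → 48
@48: hp [2B, align 2] → 50
+6 pad (align 8)
@56: state [8B, align 8] → 64
@64: vy [4B, align 4] → 68
+4 pad (align 8)
@72: cooldown [8B, align 8] → 80
size 80, align 8
array of 24: 24 × 80 = 1920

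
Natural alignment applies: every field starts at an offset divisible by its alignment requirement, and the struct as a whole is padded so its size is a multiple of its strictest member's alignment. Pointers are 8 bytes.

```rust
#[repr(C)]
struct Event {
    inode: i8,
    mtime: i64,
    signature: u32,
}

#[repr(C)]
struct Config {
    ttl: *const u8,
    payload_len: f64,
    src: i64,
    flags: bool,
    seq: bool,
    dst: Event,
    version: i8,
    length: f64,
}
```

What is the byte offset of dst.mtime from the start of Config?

Event: 0..1  inode  (1B, 1-aligned); 1..8  -- padding (7B); 8..16  mtime  (8B, 8-aligned); 16..20  signature  (4B, 4-aligned); 20..24  -- tail padding (4B); sizeof = 24, alignof = 8
0..8  ttl  (8B, 8-aligned)
8..16  payload_len  (8B, 8-aligned)
16..24  src  (8B, 8-aligned)
24..25  flags  (1B, 1-aligned)
25..26  seq  (1B, 1-aligned)
26..32  -- padding (6B)
32..56  dst  (24B, 8-aligned)
within Event: mtime at 8
32 + 8 = 40

40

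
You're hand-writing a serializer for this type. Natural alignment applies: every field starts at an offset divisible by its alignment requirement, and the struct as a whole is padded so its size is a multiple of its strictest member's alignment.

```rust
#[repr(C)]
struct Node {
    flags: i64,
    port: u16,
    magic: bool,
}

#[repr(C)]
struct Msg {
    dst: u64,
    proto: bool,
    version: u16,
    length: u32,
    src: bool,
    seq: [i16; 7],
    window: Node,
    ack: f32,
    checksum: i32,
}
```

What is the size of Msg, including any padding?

Node: @0: flags [8B, align 8] → 8; @8: port [2B, align 2] → 10; @10: magic [1B, align 1] → 11; +5 tail pad (align 8); size 16, align 8
@0: dst [8B, align 8] → 8
@8: proto [1B, align 1] → 9
+1 pad (align 2)
@10: version [2B, align 2] → 12
@12: length [4B, align 4] → 16
@16: src [1B, align 1] → 17
+1 pad (align 2)
@18: seq [14B, align 2] → 32
@32: window [16B, align 8] → 48
@48: ack [4B, align 4] → 52
@52: checksum [4B, align 4] → 56
size 56, align 8

56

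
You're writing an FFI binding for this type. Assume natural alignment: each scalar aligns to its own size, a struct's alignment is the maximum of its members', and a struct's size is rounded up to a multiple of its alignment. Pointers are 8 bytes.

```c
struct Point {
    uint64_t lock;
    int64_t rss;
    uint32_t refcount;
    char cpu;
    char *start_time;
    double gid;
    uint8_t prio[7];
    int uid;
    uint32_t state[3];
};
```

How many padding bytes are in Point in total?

0..8  lock  (8B, 8-aligned)
8..16  rss  (8B, 8-aligned)
16..20  refcount  (4B, 4-aligned)
20..21  cpu  (1B, 1-aligned)
21..24  -- padding (3B)
24..32  start_time  (8B, 8-aligned)
32..40  gid  (8B, 8-aligned)
40..47  prio  (7B, 1-aligned)
47..48  -- padding (1B)
48..52  uid  (4B, 4-aligned)
52..64  state  (12B, 4-aligned)
sizeof = 64, alignof = 8
data bytes 60, size 64 → padding 4

4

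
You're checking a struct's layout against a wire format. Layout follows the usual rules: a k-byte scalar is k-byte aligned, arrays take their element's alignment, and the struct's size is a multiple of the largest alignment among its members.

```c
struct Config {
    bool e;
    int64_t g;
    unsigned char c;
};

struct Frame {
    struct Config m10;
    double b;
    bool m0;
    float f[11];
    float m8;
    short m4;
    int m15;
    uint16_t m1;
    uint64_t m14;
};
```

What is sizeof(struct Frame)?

Config: @0: e [1B, align 1] → 1; +7 pad (align 8); @8: g [8B, align 8] → 16; @16: c [1B, align 1] → 17; +7 tail pad (align 8); size 24, align 8
@0: m10 [24B, align 8] → 24
@24: b [8B, align 8] → 32
@32: m0 [1B, align 1] → 33
+3 pad (align 4)
@36: f [44B, align 4] → 80
@80: m8 [4B, align 4] → 84
@84: m4 [2B, align 2] → 86
+2 pad (align 4)
@88: m15 [4B, align 4] → 92
@92: m1 [2B, align 2] → 94
+2 pad (align 8)
@96: m14 [8B, align 8] → 104
size 104, align 8

104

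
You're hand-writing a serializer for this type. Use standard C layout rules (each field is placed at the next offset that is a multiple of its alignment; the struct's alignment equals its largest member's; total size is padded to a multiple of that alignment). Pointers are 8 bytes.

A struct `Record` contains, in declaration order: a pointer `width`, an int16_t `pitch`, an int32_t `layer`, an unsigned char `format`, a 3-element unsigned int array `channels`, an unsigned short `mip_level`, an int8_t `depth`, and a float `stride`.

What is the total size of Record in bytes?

40

0..8  width  (8B, 8-aligned)
8..10  pitch  (2B, 2-aligned)
10..12  -- padding (2B)
12..16  layer  (4B, 4-aligned)
16..17  format  (1B, 1-aligned)
17..20  -- padding (3B)
20..32  channels  (12B, 4-aligned)
32..34  mip_level  (2B, 2-aligned)
34..35  depth  (1B, 1-aligned)
35..36  -- padding (1B)
36..40  stride  (4B, 4-aligned)
sizeof = 40, alignof = 8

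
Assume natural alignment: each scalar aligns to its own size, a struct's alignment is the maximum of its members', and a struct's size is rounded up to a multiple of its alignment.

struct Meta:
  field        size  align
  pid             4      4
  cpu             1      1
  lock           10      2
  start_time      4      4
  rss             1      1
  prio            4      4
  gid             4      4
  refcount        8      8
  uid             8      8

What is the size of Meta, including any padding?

48

0..4  pid  (4B, 4-aligned)
4..5  cpu  (1B, 1-aligned)
5..6  -- padding (1B)
6..16  lock  (10B, 2-aligned)
16..20  start_time  (4B, 4-aligned)
20..21  rss  (1B, 1-aligned)
21..24  -- padding (3B)
24..28  prio  (4B, 4-aligned)
28..32  gid  (4B, 4-aligned)
32..40  refcount  (8B, 8-aligned)
40..48  uid  (8B, 8-aligned)
sizeof = 48, alignof = 8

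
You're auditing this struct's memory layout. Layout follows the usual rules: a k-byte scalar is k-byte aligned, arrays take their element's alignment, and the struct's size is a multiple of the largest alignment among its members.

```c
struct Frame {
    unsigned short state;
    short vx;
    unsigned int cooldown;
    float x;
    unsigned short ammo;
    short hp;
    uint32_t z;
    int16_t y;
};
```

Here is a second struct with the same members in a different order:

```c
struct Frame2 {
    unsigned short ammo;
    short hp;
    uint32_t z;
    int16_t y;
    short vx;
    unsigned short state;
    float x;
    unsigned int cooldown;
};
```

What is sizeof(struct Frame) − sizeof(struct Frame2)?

0..2  state  (2B, 2-aligned)
2..4  vx  (2B, 2-aligned)
4..8  cooldown  (4B, 4-aligned)
8..12  x  (4B, 4-aligned)
12..14  ammo  (2B, 2-aligned)
14..16  hp  (2B, 2-aligned)
16..20  z  (4B, 4-aligned)
20..22  y  (2B, 2-aligned)
22..24  -- tail padding (2B)
sizeof = 24, alignof = 4
— Frame2 —
0..2  ammo  (2B, 2-aligned)
2..4  hp  (2B, 2-aligned)
4..8  z  (4B, 4-aligned)
8..10  y  (2B, 2-aligned)
10..12  vx  (2B, 2-aligned)
12..14  state  (2B, 2-aligned)
14..16  -- padding (2B)
16..20  x  (4B, 4-aligned)
20..24  cooldown  (4B, 4-aligned)
sizeof = 24, alignof = 4
24 − 24 = 0

0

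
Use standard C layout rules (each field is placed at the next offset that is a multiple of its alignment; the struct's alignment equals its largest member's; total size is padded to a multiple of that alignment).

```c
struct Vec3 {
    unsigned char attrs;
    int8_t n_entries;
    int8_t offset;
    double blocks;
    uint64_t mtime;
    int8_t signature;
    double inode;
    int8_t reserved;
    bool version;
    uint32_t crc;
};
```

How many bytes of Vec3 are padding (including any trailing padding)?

@0: attrs [1B, align 1] → 1
@1: n_entries [1B, align 1] → 2
@2: offset [1B, align 1] → 3
+5 pad (align 8)
@8: blocks [8B, align 8] → 16
@16: mtime [8B, align 8] → 24
@24: signature [1B, align 1] → 25
+7 pad (align 8)
@32: inode [8B, align 8] → 40
@40: reserved [1B, align 1] → 41
@41: version [1B, align 1] → 42
+2 pad (align 4)
@44: crc [4B, align 4] → 48
size 48, align 8
data bytes 34, size 48 → padding 14

14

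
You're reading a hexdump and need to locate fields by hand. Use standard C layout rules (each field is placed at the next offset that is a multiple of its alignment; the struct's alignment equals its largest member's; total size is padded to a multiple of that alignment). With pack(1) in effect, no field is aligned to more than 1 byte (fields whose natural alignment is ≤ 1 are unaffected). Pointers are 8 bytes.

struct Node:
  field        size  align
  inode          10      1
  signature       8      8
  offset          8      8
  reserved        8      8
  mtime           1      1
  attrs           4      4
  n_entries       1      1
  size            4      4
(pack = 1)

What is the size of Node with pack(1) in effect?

44

inode at 0 (size 10, align 1) → ends 10
signature at 10 (size 8, align 1) → ends 18
offset at 18 (size 8, align 1) → ends 26
reserved at 26 (size 8, align 1) → ends 34
mtime at 34 (size 1, align 1) → ends 35
attrs at 35 (size 4, align 1) → ends 39
n_entries at 39 (size 1, align 1) → ends 40
size at 40 (size 4, align 1) → ends 44
total 44 bytes, alignment 1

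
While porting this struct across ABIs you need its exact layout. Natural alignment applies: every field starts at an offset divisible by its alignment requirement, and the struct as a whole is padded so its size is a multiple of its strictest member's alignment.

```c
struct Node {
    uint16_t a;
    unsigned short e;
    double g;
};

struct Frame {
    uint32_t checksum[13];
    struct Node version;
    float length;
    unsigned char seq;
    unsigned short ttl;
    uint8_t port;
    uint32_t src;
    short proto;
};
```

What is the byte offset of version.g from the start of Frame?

64

Node: @0: a [2B, align 2] → 2; @2: e [2B, align 2] → 4; +4 pad (align 8); @8: g [8B, align 8] → 16; size 16, align 8
@0: checksum [52B, align 4] → 52
+4 pad (align 8)
@56: version [16B, align 8] → 72
within Node: g at 8
56 + 8 = 64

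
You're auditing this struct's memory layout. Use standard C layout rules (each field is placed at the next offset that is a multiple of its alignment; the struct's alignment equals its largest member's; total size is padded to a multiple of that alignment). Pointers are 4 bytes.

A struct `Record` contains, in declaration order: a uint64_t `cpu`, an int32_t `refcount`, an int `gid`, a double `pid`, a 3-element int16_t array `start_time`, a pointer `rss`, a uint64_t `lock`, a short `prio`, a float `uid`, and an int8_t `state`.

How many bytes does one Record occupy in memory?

64

@0: cpu [8B, align 8] → 8
@8: refcount [4B, align 4] → 12
@12: gid [4B, align 4] → 16
@16: pid [8B, align 8] → 24
@24: start_time [6B, align 2] → 30
+2 pad (align 4)
@32: rss [4B, align 4] → 36
+4 pad (align 8)
@40: lock [8B, align 8] → 48
@48: prio [2B, align 2] → 50
+2 pad (align 4)
@52: uid [4B, align 4] → 56
@56: state [1B, align 1] → 57
+7 tail pad (align 8)
size 64, align 8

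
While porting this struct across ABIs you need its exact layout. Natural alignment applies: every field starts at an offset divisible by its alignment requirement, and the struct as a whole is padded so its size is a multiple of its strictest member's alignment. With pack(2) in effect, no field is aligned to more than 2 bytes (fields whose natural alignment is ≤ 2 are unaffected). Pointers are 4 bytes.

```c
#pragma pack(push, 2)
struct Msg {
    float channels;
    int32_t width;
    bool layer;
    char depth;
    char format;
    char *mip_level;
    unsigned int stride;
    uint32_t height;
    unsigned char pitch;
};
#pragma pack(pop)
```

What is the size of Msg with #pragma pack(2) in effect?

channels at 0 (size 4, align 2) → ends 4
width at 4 (size 4, align 2) → ends 8
layer at 8 (size 1, align 1) → ends 9
depth at 9 (size 1, align 1) → ends 10
format at 10 (size 1, align 1) → ends 11
pad 1 to align 2 for mip_level
mip_level at 12 (size 4, align 2) → ends 16
stride at 16 (size 4, align 2) → ends 20
height at 20 (size 4, align 2) → ends 24
pitch at 24 (size 1, align 1) → ends 25
tail pad 1 to reach multiple of 2
total 26 bytes, alignment 2

26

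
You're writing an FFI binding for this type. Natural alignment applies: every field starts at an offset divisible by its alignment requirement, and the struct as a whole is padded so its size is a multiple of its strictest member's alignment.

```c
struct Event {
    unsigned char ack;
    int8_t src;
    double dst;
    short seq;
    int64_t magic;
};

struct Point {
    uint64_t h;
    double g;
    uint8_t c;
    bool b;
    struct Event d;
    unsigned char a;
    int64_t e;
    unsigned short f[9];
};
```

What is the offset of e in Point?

64

Event: ack at 0 (size 1, align 1) → ends 1; src at 1 (size 1, align 1) → ends 2; pad 6 to align 8 for dst; dst at 8 (size 8, align 8) → ends 16; seq at 16 (size 2, align 2) → ends 18; pad 6 to align 8 for magic; magic at 24 (size 8, align 8) → ends 32; total 32 bytes, alignment 8
h at 0 (size 8, align 8) → ends 8
g at 8 (size 8, align 8) → ends 16
c at 16 (size 1, align 1) → ends 17
b at 17 (size 1, align 1) → ends 18
pad 6 to align 8 for d
d at 24 (size 32, align 8) → ends 56
a at 56 (size 1, align 1) → ends 57
pad 7 to align 8 for e
e at 64 (size 8, align 8) → ends 72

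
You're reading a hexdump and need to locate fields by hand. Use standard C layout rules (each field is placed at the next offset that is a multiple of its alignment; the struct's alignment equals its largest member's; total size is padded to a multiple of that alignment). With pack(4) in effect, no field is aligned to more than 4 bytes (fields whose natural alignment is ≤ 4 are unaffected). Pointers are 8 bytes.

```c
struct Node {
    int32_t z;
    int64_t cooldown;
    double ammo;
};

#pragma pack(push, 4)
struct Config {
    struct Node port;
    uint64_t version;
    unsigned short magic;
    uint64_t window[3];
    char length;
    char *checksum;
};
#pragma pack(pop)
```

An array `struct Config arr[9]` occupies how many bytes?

648

Node: @0: z [4B, align 4] → 4; +4 pad (align 8); @8: cooldown [8B, align 8] → 16; @16: ammo [8B, align 8] → 24; size 24, align 8
@0: port [24B, align 4] → 24
@24: version [8B, align 4] → 32
@32: magic [2B, align 2] → 34
+2 pad (align 4)
@36: window [24B, align 4] → 60
@60: length [1B, align 1] → 61
+3 pad (align 4)
@64: checksum [8B, align 4] → 72
size 72, align 4
array of 9: 9 × 72 = 648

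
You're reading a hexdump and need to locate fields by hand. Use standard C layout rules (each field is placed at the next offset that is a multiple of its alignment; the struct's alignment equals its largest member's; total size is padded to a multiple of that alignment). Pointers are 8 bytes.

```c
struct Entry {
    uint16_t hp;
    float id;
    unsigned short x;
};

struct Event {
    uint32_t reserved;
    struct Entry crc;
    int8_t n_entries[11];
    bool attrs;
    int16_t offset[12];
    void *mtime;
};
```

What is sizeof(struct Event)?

64 bytes

Entry: @0: hp [2B, align 2] → 2; +2 pad (align 4); @4: id [4B, align 4] → 8; @8: x [2B, align 2] → 10; +2 tail pad (align 4); size 12, align 4
@0: reserved [4B, align 4] → 4
@4: crc [12B, align 4] → 16
@16: n_entries [11B, align 1] → 27
@27: attrs [1B, align 1] → 28
@28: offset [24B, align 2] → 52
+4 pad (align 8)
@56: mtime [8B, align 8] → 64
size 64, align 8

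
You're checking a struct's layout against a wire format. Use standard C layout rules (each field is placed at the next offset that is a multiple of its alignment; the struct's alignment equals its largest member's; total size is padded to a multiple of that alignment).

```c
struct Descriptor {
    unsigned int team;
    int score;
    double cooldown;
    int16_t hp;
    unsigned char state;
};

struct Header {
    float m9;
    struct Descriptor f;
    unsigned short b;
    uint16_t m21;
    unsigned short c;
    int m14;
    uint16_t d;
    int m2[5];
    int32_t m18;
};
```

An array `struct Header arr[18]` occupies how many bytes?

Descriptor: 0..4  team  (4B, 4-aligned); 4..8  score  (4B, 4-aligned); 8..16  cooldown  (8B, 8-aligned); 16..18  hp  (2B, 2-aligned); 18..19  state  (1B, 1-aligned); 19..24  -- tail padding (5B); sizeof = 24, alignof = 8
0..4  m9  (4B, 4-aligned)
4..8  -- padding (4B)
8..32  f  (24B, 8-aligned)
32..34  b  (2B, 2-aligned)
34..36  m21  (2B, 2-aligned)
36..38  c  (2B, 2-aligned)
38..40  -- padding (2B)
40..44  m14  (4B, 4-aligned)
44..46  d  (2B, 2-aligned)
46..48  -- padding (2B)
48..68  m2  (20B, 4-aligned)
68..72  m18  (4B, 4-aligned)
sizeof = 72, alignof = 8
array of 18: 18 × 72 = 1296

1296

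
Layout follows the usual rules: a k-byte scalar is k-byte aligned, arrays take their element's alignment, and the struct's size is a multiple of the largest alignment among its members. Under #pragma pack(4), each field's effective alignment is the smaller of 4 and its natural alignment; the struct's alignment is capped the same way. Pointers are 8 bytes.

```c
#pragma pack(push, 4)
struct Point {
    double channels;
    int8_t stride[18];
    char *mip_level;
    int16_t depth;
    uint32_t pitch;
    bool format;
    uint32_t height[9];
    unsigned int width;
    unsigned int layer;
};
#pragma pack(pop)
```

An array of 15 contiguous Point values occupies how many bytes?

@0: channels [8B, align 4] → 8
@8: stride [18B, align 1] → 26
+2 pad (align 4)
@28: mip_level [8B, align 4] → 36
@36: depth [2B, align 2] → 38
+2 pad (align 4)
@40: pitch [4B, align 4] → 44
@44: format [1B, align 1] → 45
+3 pad (align 4)
@48: height [36B, align 4] → 84
@84: width [4B, align 4] → 88
@88: layer [4B, align 4] → 92
size 92, align 4
array of 15: 15 × 92 = 1380

1380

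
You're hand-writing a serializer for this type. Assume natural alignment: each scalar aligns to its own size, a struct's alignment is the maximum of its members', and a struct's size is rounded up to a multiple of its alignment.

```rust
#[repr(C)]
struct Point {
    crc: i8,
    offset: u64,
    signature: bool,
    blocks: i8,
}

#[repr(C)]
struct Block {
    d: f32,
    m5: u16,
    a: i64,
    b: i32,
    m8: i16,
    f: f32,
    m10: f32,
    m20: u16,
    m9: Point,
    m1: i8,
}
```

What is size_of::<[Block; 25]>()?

Point: crc at 0 (size 1, align 1) → ends 1; pad 7 to align 8 for offset; offset at 8 (size 8, align 8) → ends 16; signature at 16 (size 1, align 1) → ends 17; blocks at 17 (size 1, align 1) → ends 18; tail pad 6 to reach multiple of 8; total 24 bytes, alignment 8
d at 0 (size 4, align 4) → ends 4
m5 at 4 (size 2, align 2) → ends 6
pad 2 to align 8 for a
a at 8 (size 8, align 8) → ends 16
b at 16 (size 4, align 4) → ends 20
m8 at 20 (size 2, align 2) → ends 22
pad 2 to align 4 for f
f at 24 (size 4, align 4) → ends 28
m10 at 28 (size 4, align 4) → ends 32
m20 at 32 (size 2, align 2) → ends 34
pad 6 to align 8 for m9
m9 at 40 (size 24, align 8) → ends 64
m1 at 64 (size 1, align 1) → ends 65
tail pad 7 to reach multiple of 8
total 72 bytes, alignment 8
array of 25: 25 × 72 = 1800

1800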